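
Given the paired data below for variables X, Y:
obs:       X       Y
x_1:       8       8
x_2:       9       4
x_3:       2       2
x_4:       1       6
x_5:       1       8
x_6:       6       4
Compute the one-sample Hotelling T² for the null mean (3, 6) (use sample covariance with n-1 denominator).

Step 1 — sample mean vector:
  mean(X) = (8 + 9 + 2 + 1 + 1 + 6) / 6 = 27/6 = 4.5
  mean(Y) = (8 + 4 + 2 + 6 + 8 + 4) / 6 = 32/6 = 5.3333
  x̄ = (4.5, 5.3333),  deviation x̄ - mu_0 = (4.5, 5.3333) - (3, 6) = (1.5, -0.6667).

Step 2 — sample covariance matrix, S[i,j] = (1/(n-1)) · Σ_k (x_{k,i} - mean_i) · (x_{k,j} - mean_j), divisor n-1 = 5:
  S[X,X] = ((3.5)·(3.5) + (4.5)·(4.5) + (-2.5)·(-2.5) + (-3.5)·(-3.5) + (-3.5)·(-3.5) + (1.5)·(1.5)) / 5 = 65.5/5 = 13.1
  S[X,Y] = ((3.5)·(2.6667) + (4.5)·(-1.3333) + (-2.5)·(-3.3333) + (-3.5)·(0.6667) + (-3.5)·(2.6667) + (1.5)·(-1.3333)) / 5 = -2/5 = -0.4
  S[Y,Y] = ((2.6667)·(2.6667) + (-1.3333)·(-1.3333) + (-3.3333)·(-3.3333) + (0.6667)·(0.6667) + (2.6667)·(2.6667) + (-1.3333)·(-1.3333)) / 5 = 29.3333/5 = 5.8667
  S = [[13.1, -0.4],
 [-0.4, 5.8667]].

Step 3 — invert S. det(S) = 13.1·5.8667 - (-0.4)² = 76.6933.
  S^{-1} = (1/det) · [[d, -b], [-b, a]] = [[0.0765, 0.0052],
 [0.0052, 0.1708]].

Step 4 — quadratic form (x̄ - mu_0)^T · S^{-1} · (x̄ - mu_0):
  S^{-1} · (x̄ - mu_0) = (0.1113, -0.1061),
  (x̄ - mu_0)^T · [...] = (1.5)·(0.1113) + (-0.6667)·(-0.1061) = 0.2376.

Step 5 — scale by n: T² = 6 · 0.2376 = 1.4256.

T² ≈ 1.4256


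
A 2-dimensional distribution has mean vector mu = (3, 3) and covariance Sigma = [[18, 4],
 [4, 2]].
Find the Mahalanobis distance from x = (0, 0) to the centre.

Step 1 — centre the observation: (x - mu) = (-3, -3).

Step 2 — invert Sigma. det(Sigma) = 18·2 - (4)² = 20.
  Sigma^{-1} = (1/det) · [[d, -b], [-b, a]] = [[0.1, -0.2],
 [-0.2, 0.9]].

Step 3 — form the quadratic (x - mu)^T · Sigma^{-1} · (x - mu):
  Sigma^{-1} · (x - mu) = (0.3, -2.1).
  (x - mu)^T · [Sigma^{-1} · (x - mu)] = (-3)·(0.3) + (-3)·(-2.1) = 5.4.

Step 4 — take square root: d = √(5.4) ≈ 2.3238.

d(x, mu) = √(5.4) ≈ 2.3238


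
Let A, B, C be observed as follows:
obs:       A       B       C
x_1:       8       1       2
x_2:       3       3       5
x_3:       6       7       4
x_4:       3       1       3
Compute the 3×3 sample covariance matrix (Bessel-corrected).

Step 1 — column means:
  mean(A) = (8 + 3 + 6 + 3) / 4 = 20/4 = 5
  mean(B) = (1 + 3 + 7 + 1) / 4 = 12/4 = 3
  mean(C) = (2 + 5 + 4 + 3) / 4 = 14/4 = 3.5

Step 2 — sample covariance S[i,j] = (1/(n-1)) · Σ_k (x_{k,i} - mean_i) · (x_{k,j} - mean_j), with n-1 = 3.
  S[A,A] = ((3)·(3) + (-2)·(-2) + (1)·(1) + (-2)·(-2)) / 3 = 18/3 = 6
  S[A,B] = ((3)·(-2) + (-2)·(0) + (1)·(4) + (-2)·(-2)) / 3 = 2/3 = 0.6667
  S[A,C] = ((3)·(-1.5) + (-2)·(1.5) + (1)·(0.5) + (-2)·(-0.5)) / 3 = -6/3 = -2
  S[B,B] = ((-2)·(-2) + (0)·(0) + (4)·(4) + (-2)·(-2)) / 3 = 24/3 = 8
  S[B,C] = ((-2)·(-1.5) + (0)·(1.5) + (4)·(0.5) + (-2)·(-0.5)) / 3 = 6/3 = 2
  S[C,C] = ((-1.5)·(-1.5) + (1.5)·(1.5) + (0.5)·(0.5) + (-0.5)·(-0.5)) / 3 = 5/3 = 1.6667

S is symmetric (S[j,i] = S[i,j]). Assembling:

S = [[6, 0.6667, -2],
 [0.6667, 8, 2],
 [-2, 2, 1.6667]]


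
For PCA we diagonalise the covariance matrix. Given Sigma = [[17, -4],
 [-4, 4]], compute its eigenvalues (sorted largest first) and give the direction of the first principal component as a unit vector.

Step 1 — characteristic polynomial of 2×2 Sigma:
  det(Sigma - λI) = λ² - trace · λ + det = 0.
  trace = 17 + 4 = 21, det = 17·4 - (-4)² = 52.
Step 2 — discriminant:
  Δ = trace² - 4·det = 441 - 208 = 233.
Step 3 — eigenvalues:
  λ = (trace ± √Δ)/2 = (21 ± 15.2643)/2,
  λ_1 = 18.1322,  λ_2 = 2.8678.

Step 4 — unit eigenvector for λ_1: solve (Sigma - λ_1 I)v = 0. First row:
  (17 - 18.1322)·v_x + (-4)·v_y = 0, i.e. (-1.1322)·v_x + (-4)·v_y = 0,
  so v ∝ (b, λ_1 - a) = (-4, 1.1322); multiply by -1 so the first entry is positive: u = (4, -1.1322).
  ||u|| = √((4)² + (-1.1322)²) = √(17.2818) ≈ 4.1571,
  v_1 = u/||u|| ≈ (0.9622, -0.2723) (||v_1|| = 1).

λ_1 = 18.1322,  λ_2 = 2.8678;  v_1 ≈ (0.9622, -0.2723)


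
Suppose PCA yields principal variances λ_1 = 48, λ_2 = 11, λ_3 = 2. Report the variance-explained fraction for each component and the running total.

Step 1 — total variance = trace(Sigma) = Σ λ_i = 48 + 11 + 2 = 61.

Step 2 — fraction explained by component i = λ_i / Σ λ:
  PC1: 48/61 = 0.7869
  PC2: 11/61 = 0.1803
  PC3: 2/61 = 0.0328

Step 3 — cumulative fraction after k components = (λ_1 + ... + λ_k) / Σ λ:
  k = 1: 48/61 = 0.7869
  k = 2: (48 + 11)/61 = 59/61 = 0.9672
  k = 3: (48 + 11 + 2)/61 = 61/61 = 1

Summary (fraction, with percent):

explained: PC1 0.7869 (78.69%), PC2 0.1803 (18.03%), PC3 0.0328 (3.28%);  cumulative: 0.7869, 0.9672, 1


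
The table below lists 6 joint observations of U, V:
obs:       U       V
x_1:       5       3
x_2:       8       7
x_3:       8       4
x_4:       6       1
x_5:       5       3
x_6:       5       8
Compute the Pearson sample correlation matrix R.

Step 1 — column means:
  mean(U) = (5 + 8 + 8 + 6 + 5 + 5) / 6 = 37/6 = 6.1667
  mean(V) = (3 + 7 + 4 + 1 + 3 + 8) / 6 = 26/6 = 4.3333

Step 2 — sample variances and covariances s[i,j] = (1/(n-1)) · Σ_k (x_{k,i} - mean_i) · (x_{k,j} - mean_j), with n-1 = 5:
  s[U,U] = ((-1.1667)·(-1.1667) + (1.8333)·(1.8333) + (1.8333)·(1.8333) + (-0.1667)·(-0.1667) + (-1.1667)·(-1.1667) + (-1.1667)·(-1.1667)) / 5 = 10.8333/5 = 2.1667
  s[U,V] = ((-1.1667)·(-1.3333) + (1.8333)·(2.6667) + (1.8333)·(-0.3333) + (-0.1667)·(-3.3333) + (-1.1667)·(-1.3333) + (-1.1667)·(3.6667)) / 5 = 3.6667/5 = 0.7333
  s[V,V] = ((-1.3333)·(-1.3333) + (2.6667)·(2.6667) + (-0.3333)·(-0.3333) + (-3.3333)·(-3.3333) + (-1.3333)·(-1.3333) + (3.6667)·(3.6667)) / 5 = 35.3333/5 = 7.0667
  Sample standard deviations s_i = √(s[i,i]):
  s(U) = √(2.1667) = 1.472
  s(V) = √(7.0667) = 2.6583

Step 3 — r_{ij} = s_{ij} / (s_i · s_j):
  r[U,U] = 1 (diagonal).
  r[U,V] = 0.7333 / (1.472 · 2.6583) = 0.7333 / 3.9129 = 0.1874
  r[V,V] = 1 (diagonal).

R is symmetric with unit diagonal. Assembling:

R = [[1, 0.1874],
 [0.1874, 1]]


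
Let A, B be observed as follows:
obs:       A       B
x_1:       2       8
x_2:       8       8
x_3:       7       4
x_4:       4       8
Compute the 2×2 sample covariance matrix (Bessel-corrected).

Step 1 — column means:
  mean(A) = (2 + 8 + 7 + 4) / 4 = 21/4 = 5.25
  mean(B) = (8 + 8 + 4 + 8) / 4 = 28/4 = 7

Step 2 — sample covariance S[i,j] = (1/(n-1)) · Σ_k (x_{k,i} - mean_i) · (x_{k,j} - mean_j), with n-1 = 3.
  S[A,A] = ((-3.25)·(-3.25) + (2.75)·(2.75) + (1.75)·(1.75) + (-1.25)·(-1.25)) / 3 = 22.75/3 = 7.5833
  S[A,B] = ((-3.25)·(1) + (2.75)·(1) + (1.75)·(-3) + (-1.25)·(1)) / 3 = -7/3 = -2.3333
  S[B,B] = ((1)·(1) + (1)·(1) + (-3)·(-3) + (1)·(1)) / 3 = 12/3 = 4

S is symmetric (S[j,i] = S[i,j]). Assembling:

S = [[7.5833, -2.3333],
 [-2.3333, 4]]


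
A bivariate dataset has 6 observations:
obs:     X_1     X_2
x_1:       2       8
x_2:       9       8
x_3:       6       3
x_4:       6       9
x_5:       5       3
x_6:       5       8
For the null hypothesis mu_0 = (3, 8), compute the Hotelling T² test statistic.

Step 1 — sample mean vector:
  mean(X_1) = (2 + 9 + 6 + 6 + 5 + 5) / 6 = 33/6 = 5.5
  mean(X_2) = (8 + 8 + 3 + 9 + 3 + 8) / 6 = 39/6 = 6.5
  x̄ = (5.5, 6.5),  deviation x̄ - mu_0 = (5.5, 6.5) - (3, 8) = (2.5, -1.5).

Step 2 — sample covariance matrix, S[i,j] = (1/(n-1)) · Σ_k (x_{k,i} - mean_i) · (x_{k,j} - mean_j), divisor n-1 = 5:
  S[X_1,X_1] = ((-3.5)·(-3.5) + (3.5)·(3.5) + (0.5)·(0.5) + (0.5)·(0.5) + (-0.5)·(-0.5) + (-0.5)·(-0.5)) / 5 = 25.5/5 = 5.1
  S[X_1,X_2] = ((-3.5)·(1.5) + (3.5)·(1.5) + (0.5)·(-3.5) + (0.5)·(2.5) + (-0.5)·(-3.5) + (-0.5)·(1.5)) / 5 = 0.5/5 = 0.1
  S[X_2,X_2] = ((1.5)·(1.5) + (1.5)·(1.5) + (-3.5)·(-3.5) + (2.5)·(2.5) + (-3.5)·(-3.5) + (1.5)·(1.5)) / 5 = 37.5/5 = 7.5
  S = [[5.1, 0.1],
 [0.1, 7.5]].

Step 3 — invert S. det(S) = 5.1·7.5 - (0.1)² = 38.24.
  S^{-1} = (1/det) · [[d, -b], [-b, a]] = [[0.1961, -0.0026],
 [-0.0026, 0.1334]].

Step 4 — quadratic form (x̄ - mu_0)^T · S^{-1} · (x̄ - mu_0):
  S^{-1} · (x̄ - mu_0) = (0.4942, -0.2066),
  (x̄ - mu_0)^T · [...] = (2.5)·(0.4942) + (-1.5)·(-0.2066) = 1.5455.

Step 5 — scale by n: T² = 6 · 1.5455 = 9.273.

T² ≈ 9.273


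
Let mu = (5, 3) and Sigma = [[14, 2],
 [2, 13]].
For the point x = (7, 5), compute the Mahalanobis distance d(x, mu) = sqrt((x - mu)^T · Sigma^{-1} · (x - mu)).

Step 1 — centre the observation: (x - mu) = (2, 2).

Step 2 — invert Sigma. det(Sigma) = 14·13 - (2)² = 178.
  Sigma^{-1} = (1/det) · [[d, -b], [-b, a]] = [[0.073, -0.0112],
 [-0.0112, 0.0787]].

Step 3 — form the quadratic (x - mu)^T · Sigma^{-1} · (x - mu):
  Sigma^{-1} · (x - mu) = (0.1236, 0.1348).
  (x - mu)^T · [Sigma^{-1} · (x - mu)] = (2)·(0.1236) + (2)·(0.1348) = 0.5169.

Step 4 — take square root: d = √(0.5169) ≈ 0.7189.

d(x, mu) = √(0.5169) ≈ 0.7189


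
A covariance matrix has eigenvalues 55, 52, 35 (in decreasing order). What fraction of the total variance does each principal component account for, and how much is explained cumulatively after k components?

Step 1 — total variance = trace(Sigma) = Σ λ_i = 55 + 52 + 35 = 142.

Step 2 — fraction explained by component i = λ_i / Σ λ:
  PC1: 55/142 = 0.3873
  PC2: 52/142 = 0.3662
  PC3: 35/142 = 0.2465

Step 3 — cumulative fraction after k components = (λ_1 + ... + λ_k) / Σ λ:
  k = 1: 55/142 = 0.3873
  k = 2: (55 + 52)/142 = 107/142 = 0.7535
  k = 3: (55 + 52 + 35)/142 = 142/142 = 1

Summary (fraction, with percent):

explained: PC1 0.3873 (38.73%), PC2 0.3662 (36.62%), PC3 0.2465 (24.65%);  cumulative: 0.3873, 0.7535, 1


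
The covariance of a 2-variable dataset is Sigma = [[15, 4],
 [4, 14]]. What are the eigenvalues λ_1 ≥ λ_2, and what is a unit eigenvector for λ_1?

Step 1 — characteristic polynomial of 2×2 Sigma:
  det(Sigma - λI) = λ² - trace · λ + det = 0.
  trace = 15 + 14 = 29, det = 15·14 - (4)² = 194.
Step 2 — discriminant:
  Δ = trace² - 4·det = 841 - 776 = 65.
Step 3 — eigenvalues:
  λ = (trace ± √Δ)/2 = (29 ± 8.0623)/2,
  λ_1 = 18.5311,  λ_2 = 10.4689.

Step 4 — unit eigenvector for λ_1: solve (Sigma - λ_1 I)v = 0. First row:
  (15 - 18.5311)·v_x + (4)·v_y = 0, i.e. (-3.5311)·v_x + (4)·v_y = 0,
  so v ∝ (b, λ_1 - a) = (4, 3.5311) = u.
  ||u|| = √((4)² + (3.5311)²) = √(28.4689) ≈ 5.3356,
  v_1 = u/||u|| ≈ (0.7497, 0.6618) (||v_1|| = 1).

λ_1 = 18.5311,  λ_2 = 10.4689;  v_1 ≈ (0.7497, 0.6618)


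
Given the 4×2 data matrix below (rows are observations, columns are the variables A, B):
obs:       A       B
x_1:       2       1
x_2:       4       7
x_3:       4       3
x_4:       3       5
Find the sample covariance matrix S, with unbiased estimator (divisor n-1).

Step 1 — column means:
  mean(A) = (2 + 4 + 4 + 3) / 4 = 13/4 = 3.25
  mean(B) = (1 + 7 + 3 + 5) / 4 = 16/4 = 4

Step 2 — sample covariance S[i,j] = (1/(n-1)) · Σ_k (x_{k,i} - mean_i) · (x_{k,j} - mean_j), with n-1 = 3.
  S[A,A] = ((-1.25)·(-1.25) + (0.75)·(0.75) + (0.75)·(0.75) + (-0.25)·(-0.25)) / 3 = 2.75/3 = 0.9167
  S[A,B] = ((-1.25)·(-3) + (0.75)·(3) + (0.75)·(-1) + (-0.25)·(1)) / 3 = 5/3 = 1.6667
  S[B,B] = ((-3)·(-3) + (3)·(3) + (-1)·(-1) + (1)·(1)) / 3 = 20/3 = 6.6667

S is symmetric (S[j,i] = S[i,j]). Assembling:

S = [[0.9167, 1.6667],
 [1.6667, 6.6667]]


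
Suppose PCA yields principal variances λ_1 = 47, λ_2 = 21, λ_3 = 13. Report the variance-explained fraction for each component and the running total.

Step 1 — total variance = trace(Sigma) = Σ λ_i = 47 + 21 + 13 = 81.

Step 2 — fraction explained by component i = λ_i / Σ λ:
  PC1: 47/81 = 0.5802
  PC2: 21/81 = 0.2593
  PC3: 13/81 = 0.1605

Step 3 — cumulative fraction after k components = (λ_1 + ... + λ_k) / Σ λ:
  k = 1: 47/81 = 0.5802
  k = 2: (47 + 21)/81 = 68/81 = 0.8395
  k = 3: (47 + 21 + 13)/81 = 81/81 = 1

Summary (fraction, with percent):

explained: PC1 0.5802 (58.02%), PC2 0.2593 (25.93%), PC3 0.1605 (16.05%);  cumulative: 0.5802, 0.8395, 1


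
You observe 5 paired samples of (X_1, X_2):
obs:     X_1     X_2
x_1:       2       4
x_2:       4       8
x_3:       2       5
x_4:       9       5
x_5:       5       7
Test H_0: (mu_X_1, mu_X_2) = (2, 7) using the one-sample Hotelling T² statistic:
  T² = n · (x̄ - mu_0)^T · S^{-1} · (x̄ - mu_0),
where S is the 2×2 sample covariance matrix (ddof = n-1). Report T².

Step 1 — sample mean vector:
  mean(X_1) = (2 + 4 + 2 + 9 + 5) / 5 = 22/5 = 4.4
  mean(X_2) = (4 + 8 + 5 + 5 + 7) / 5 = 29/5 = 5.8
  x̄ = (4.4, 5.8),  deviation x̄ - mu_0 = (4.4, 5.8) - (2, 7) = (2.4, -1.2).

Step 2 — sample covariance matrix, S[i,j] = (1/(n-1)) · Σ_k (x_{k,i} - mean_i) · (x_{k,j} - mean_j), divisor n-1 = 4:
  S[X_1,X_1] = ((-2.4)·(-2.4) + (-0.4)·(-0.4) + (-2.4)·(-2.4) + (4.6)·(4.6) + (0.6)·(0.6)) / 4 = 33.2/4 = 8.3
  S[X_1,X_2] = ((-2.4)·(-1.8) + (-0.4)·(2.2) + (-2.4)·(-0.8) + (4.6)·(-0.8) + (0.6)·(1.2)) / 4 = 2.4/4 = 0.6
  S[X_2,X_2] = ((-1.8)·(-1.8) + (2.2)·(2.2) + (-0.8)·(-0.8) + (-0.8)·(-0.8) + (1.2)·(1.2)) / 4 = 10.8/4 = 2.7
  S = [[8.3, 0.6],
 [0.6, 2.7]].

Step 3 — invert S. det(S) = 8.3·2.7 - (0.6)² = 22.05.
  S^{-1} = (1/det) · [[d, -b], [-b, a]] = [[0.1224, -0.0272],
 [-0.0272, 0.3764]].

Step 4 — quadratic form (x̄ - mu_0)^T · S^{-1} · (x̄ - mu_0):
  S^{-1} · (x̄ - mu_0) = (0.3265, -0.517),
  (x̄ - mu_0)^T · [...] = (2.4)·(0.3265) + (-1.2)·(-0.517) = 1.4041.

Step 5 — scale by n: T² = 5 · 1.4041 = 7.0204.

T² ≈ 7.0204


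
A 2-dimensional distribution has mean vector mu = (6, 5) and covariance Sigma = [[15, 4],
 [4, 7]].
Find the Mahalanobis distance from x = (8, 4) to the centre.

Step 1 — centre the observation: (x - mu) = (2, -1).

Step 2 — invert Sigma. det(Sigma) = 15·7 - (4)² = 89.
  Sigma^{-1} = (1/det) · [[d, -b], [-b, a]] = [[0.0787, -0.0449],
 [-0.0449, 0.1685]].

Step 3 — form the quadratic (x - mu)^T · Sigma^{-1} · (x - mu):
  Sigma^{-1} · (x - mu) = (0.2022, -0.2584).
  (x - mu)^T · [Sigma^{-1} · (x - mu)] = (2)·(0.2022) + (-1)·(-0.2584) = 0.6629.

Step 4 — take square root: d = √(0.6629) ≈ 0.8142.

d(x, mu) = √(0.6629) ≈ 0.8142


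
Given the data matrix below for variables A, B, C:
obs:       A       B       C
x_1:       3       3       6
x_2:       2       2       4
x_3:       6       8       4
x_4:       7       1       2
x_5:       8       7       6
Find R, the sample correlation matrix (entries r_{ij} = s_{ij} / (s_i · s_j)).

Step 1 — column means:
  mean(A) = (3 + 2 + 6 + 7 + 8) / 5 = 26/5 = 5.2
  mean(B) = (3 + 2 + 8 + 1 + 7) / 5 = 21/5 = 4.2
  mean(C) = (6 + 4 + 4 + 2 + 6) / 5 = 22/5 = 4.4

Step 2 — sample variances and covariances s[i,j] = (1/(n-1)) · Σ_k (x_{k,i} - mean_i) · (x_{k,j} - mean_j), with n-1 = 4:
  s[A,A] = ((-2.2)·(-2.2) + (-3.2)·(-3.2) + (0.8)·(0.8) + (1.8)·(1.8) + (2.8)·(2.8)) / 4 = 26.8/4 = 6.7
  s[A,B] = ((-2.2)·(-1.2) + (-3.2)·(-2.2) + (0.8)·(3.8) + (1.8)·(-3.2) + (2.8)·(2.8)) / 4 = 14.8/4 = 3.7
  s[A,C] = ((-2.2)·(1.6) + (-3.2)·(-0.4) + (0.8)·(-0.4) + (1.8)·(-2.4) + (2.8)·(1.6)) / 4 = -2.4/4 = -0.6
  s[B,B] = ((-1.2)·(-1.2) + (-2.2)·(-2.2) + (3.8)·(3.8) + (-3.2)·(-3.2) + (2.8)·(2.8)) / 4 = 38.8/4 = 9.7
  s[B,C] = ((-1.2)·(1.6) + (-2.2)·(-0.4) + (3.8)·(-0.4) + (-3.2)·(-2.4) + (2.8)·(1.6)) / 4 = 9.6/4 = 2.4
  s[C,C] = ((1.6)·(1.6) + (-0.4)·(-0.4) + (-0.4)·(-0.4) + (-2.4)·(-2.4) + (1.6)·(1.6)) / 4 = 11.2/4 = 2.8
  Sample standard deviations s_i = √(s[i,i]):
  s(A) = √(6.7) = 2.5884
  s(B) = √(9.7) = 3.1145
  s(C) = √(2.8) = 1.6733

Step 3 — r_{ij} = s_{ij} / (s_i · s_j):
  r[A,A] = 1 (diagonal).
  r[A,B] = 3.7 / (2.5884 · 3.1145) = 3.7 / 8.0616 = 0.459
  r[A,C] = -0.6 / (2.5884 · 1.6733) = -0.6 / 4.3313 = -0.1385
  r[B,B] = 1 (diagonal).
  r[B,C] = 2.4 / (3.1145 · 1.6733) = 2.4 / 5.2115 = 0.4605
  r[C,C] = 1 (diagonal).

R is symmetric with unit diagonal. Assembling:

R = [[1, 0.459, -0.1385],
 [0.459, 1, 0.4605],
 [-0.1385, 0.4605, 1]]


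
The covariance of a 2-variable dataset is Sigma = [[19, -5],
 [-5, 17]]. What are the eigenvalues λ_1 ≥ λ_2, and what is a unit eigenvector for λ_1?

Step 1 — characteristic polynomial of 2×2 Sigma:
  det(Sigma - λI) = λ² - trace · λ + det = 0.
  trace = 19 + 17 = 36, det = 19·17 - (-5)² = 298.
Step 2 — discriminant:
  Δ = trace² - 4·det = 1296 - 1192 = 104.
Step 3 — eigenvalues:
  λ = (trace ± √Δ)/2 = (36 ± 10.198)/2,
  λ_1 = 23.099,  λ_2 = 12.901.

Step 4 — unit eigenvector for λ_1: solve (Sigma - λ_1 I)v = 0. First row:
  (19 - 23.099)·v_x + (-5)·v_y = 0, i.e. (-4.099)·v_x + (-5)·v_y = 0,
  so v ∝ (b, λ_1 - a) = (-5, 4.099); multiply by -1 so the first entry is positive: u = (5, -4.099).
  ||u|| = √((5)² + (-4.099)²) = √(41.802) ≈ 6.4654,
  v_1 = u/||u|| ≈ (0.7733, -0.634) (||v_1|| = 1).

λ_1 = 23.099,  λ_2 = 12.901;  v_1 ≈ (0.7733, -0.634)


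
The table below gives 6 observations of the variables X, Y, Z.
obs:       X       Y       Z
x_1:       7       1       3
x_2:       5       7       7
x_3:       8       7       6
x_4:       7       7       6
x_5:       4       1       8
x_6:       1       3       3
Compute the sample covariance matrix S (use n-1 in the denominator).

Step 1 — column means:
  mean(X) = (7 + 5 + 8 + 7 + 4 + 1) / 6 = 32/6 = 5.3333
  mean(Y) = (1 + 7 + 7 + 7 + 1 + 3) / 6 = 26/6 = 4.3333
  mean(Z) = (3 + 7 + 6 + 6 + 8 + 3) / 6 = 33/6 = 5.5

Step 2 — sample covariance S[i,j] = (1/(n-1)) · Σ_k (x_{k,i} - mean_i) · (x_{k,j} - mean_j), with n-1 = 5.
  S[X,X] = ((1.6667)·(1.6667) + (-0.3333)·(-0.3333) + (2.6667)·(2.6667) + (1.6667)·(1.6667) + (-1.3333)·(-1.3333) + (-4.3333)·(-4.3333)) / 5 = 33.3333/5 = 6.6667
  S[X,Y] = ((1.6667)·(-3.3333) + (-0.3333)·(2.6667) + (2.6667)·(2.6667) + (1.6667)·(2.6667) + (-1.3333)·(-3.3333) + (-4.3333)·(-1.3333)) / 5 = 15.3333/5 = 3.0667
  S[X,Z] = ((1.6667)·(-2.5) + (-0.3333)·(1.5) + (2.6667)·(0.5) + (1.6667)·(0.5) + (-1.3333)·(2.5) + (-4.3333)·(-2.5)) / 5 = 5/5 = 1
  S[Y,Y] = ((-3.3333)·(-3.3333) + (2.6667)·(2.6667) + (2.6667)·(2.6667) + (2.6667)·(2.6667) + (-3.3333)·(-3.3333) + (-1.3333)·(-1.3333)) / 5 = 45.3333/5 = 9.0667
  S[Y,Z] = ((-3.3333)·(-2.5) + (2.6667)·(1.5) + (2.6667)·(0.5) + (2.6667)·(0.5) + (-3.3333)·(2.5) + (-1.3333)·(-2.5)) / 5 = 10/5 = 2
  S[Z,Z] = ((-2.5)·(-2.5) + (1.5)·(1.5) + (0.5)·(0.5) + (0.5)·(0.5) + (2.5)·(2.5) + (-2.5)·(-2.5)) / 5 = 21.5/5 = 4.3

S is symmetric (S[j,i] = S[i,j]). Assembling:

S = [[6.6667, 3.0667, 1],
 [3.0667, 9.0667, 2],
 [1, 2, 4.3]]


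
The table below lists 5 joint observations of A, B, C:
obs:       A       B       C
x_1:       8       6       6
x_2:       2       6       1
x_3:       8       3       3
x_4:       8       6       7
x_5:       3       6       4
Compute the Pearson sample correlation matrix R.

Step 1 — column means:
  mean(A) = (8 + 2 + 8 + 8 + 3) / 5 = 29/5 = 5.8
  mean(B) = (6 + 6 + 3 + 6 + 6) / 5 = 27/5 = 5.4
  mean(C) = (6 + 1 + 3 + 7 + 4) / 5 = 21/5 = 4.2

Step 2 — sample variances and covariances s[i,j] = (1/(n-1)) · Σ_k (x_{k,i} - mean_i) · (x_{k,j} - mean_j), with n-1 = 4:
  s[A,A] = ((2.2)·(2.2) + (-3.8)·(-3.8) + (2.2)·(2.2) + (2.2)·(2.2) + (-2.8)·(-2.8)) / 4 = 36.8/4 = 9.2
  s[A,B] = ((2.2)·(0.6) + (-3.8)·(0.6) + (2.2)·(-2.4) + (2.2)·(0.6) + (-2.8)·(0.6)) / 4 = -6.6/4 = -1.65
  s[A,C] = ((2.2)·(1.8) + (-3.8)·(-3.2) + (2.2)·(-1.2) + (2.2)·(2.8) + (-2.8)·(-0.2)) / 4 = 20.2/4 = 5.05
  s[B,B] = ((0.6)·(0.6) + (0.6)·(0.6) + (-2.4)·(-2.4) + (0.6)·(0.6) + (0.6)·(0.6)) / 4 = 7.2/4 = 1.8
  s[B,C] = ((0.6)·(1.8) + (0.6)·(-3.2) + (-2.4)·(-1.2) + (0.6)·(2.8) + (0.6)·(-0.2)) / 4 = 3.6/4 = 0.9
  s[C,C] = ((1.8)·(1.8) + (-3.2)·(-3.2) + (-1.2)·(-1.2) + (2.8)·(2.8) + (-0.2)·(-0.2)) / 4 = 22.8/4 = 5.7
  Sample standard deviations s_i = √(s[i,i]):
  s(A) = √(9.2) = 3.0332
  s(B) = √(1.8) = 1.3416
  s(C) = √(5.7) = 2.3875

Step 3 — r_{ij} = s_{ij} / (s_i · s_j):
  r[A,A] = 1 (diagonal).
  r[A,B] = -1.65 / (3.0332 · 1.3416) = -1.65 / 4.0694 = -0.4055
  r[A,C] = 5.05 / (3.0332 · 2.3875) = 5.05 / 7.2415 = 0.6974
  r[B,B] = 1 (diagonal).
  r[B,C] = 0.9 / (1.3416 · 2.3875) = 0.9 / 3.2031 = 0.281
  r[C,C] = 1 (diagonal).

R is symmetric with unit diagonal. Assembling:

R = [[1, -0.4055, 0.6974],
 [-0.4055, 1, 0.281],
 [0.6974, 0.281, 1]]


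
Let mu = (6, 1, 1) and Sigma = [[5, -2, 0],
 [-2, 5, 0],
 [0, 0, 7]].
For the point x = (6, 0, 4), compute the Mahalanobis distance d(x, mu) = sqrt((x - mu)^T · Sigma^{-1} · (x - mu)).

Step 1 — centre the observation: (x - mu) = (0, -1, 3).

Step 2 — invert Sigma (cofactor / det for 3×3, or solve directly):
  Sigma^{-1} = [[0.2381, 0.0952, 0],
 [0.0952, 0.2381, 0],
 [0, 0, 0.1429]].

Step 3 — form the quadratic (x - mu)^T · Sigma^{-1} · (x - mu):
  Sigma^{-1} · (x - mu) = (-0.0952, -0.2381, 0.4286).
  (x - mu)^T · [Sigma^{-1} · (x - mu)] = (0)·(-0.0952) + (-1)·(-0.2381) + (3)·(0.4286) = 1.5238.

Step 4 — take square root: d = √(1.5238) ≈ 1.2344.

d(x, mu) = √(1.5238) ≈ 1.2344


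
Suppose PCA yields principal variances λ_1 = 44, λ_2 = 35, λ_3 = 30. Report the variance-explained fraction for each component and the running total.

Step 1 — total variance = trace(Sigma) = Σ λ_i = 44 + 35 + 30 = 109.

Step 2 — fraction explained by component i = λ_i / Σ λ:
  PC1: 44/109 = 0.4037
  PC2: 35/109 = 0.3211
  PC3: 30/109 = 0.2752

Step 3 — cumulative fraction after k components = (λ_1 + ... + λ_k) / Σ λ:
  k = 1: 44/109 = 0.4037
  k = 2: (44 + 35)/109 = 79/109 = 0.7248
  k = 3: (44 + 35 + 30)/109 = 109/109 = 1

Summary (fraction, with percent):

explained: PC1 0.4037 (40.37%), PC2 0.3211 (32.11%), PC3 0.2752 (27.52%);  cumulative: 0.4037, 0.7248, 1


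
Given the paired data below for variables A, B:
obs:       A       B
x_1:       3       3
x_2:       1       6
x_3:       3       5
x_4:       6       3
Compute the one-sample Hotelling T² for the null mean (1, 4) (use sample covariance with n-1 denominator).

Step 1 — sample mean vector:
  mean(A) = (3 + 1 + 3 + 6) / 4 = 13/4 = 3.25
  mean(B) = (3 + 6 + 5 + 3) / 4 = 17/4 = 4.25
  x̄ = (3.25, 4.25),  deviation x̄ - mu_0 = (3.25, 4.25) - (1, 4) = (2.25, 0.25).

Step 2 — sample covariance matrix, S[i,j] = (1/(n-1)) · Σ_k (x_{k,i} - mean_i) · (x_{k,j} - mean_j), divisor n-1 = 3:
  S[A,A] = ((-0.25)·(-0.25) + (-2.25)·(-2.25) + (-0.25)·(-0.25) + (2.75)·(2.75)) / 3 = 12.75/3 = 4.25
  S[A,B] = ((-0.25)·(-1.25) + (-2.25)·(1.75) + (-0.25)·(0.75) + (2.75)·(-1.25)) / 3 = -7.25/3 = -2.4167
  S[B,B] = ((-1.25)·(-1.25) + (1.75)·(1.75) + (0.75)·(0.75) + (-1.25)·(-1.25)) / 3 = 6.75/3 = 2.25
  S = [[4.25, -2.4167],
 [-2.4167, 2.25]].

Step 3 — invert S. det(S) = 4.25·2.25 - (-2.4167)² = 3.7222.
  S^{-1} = (1/det) · [[d, -b], [-b, a]] = [[0.6045, 0.6493],
 [0.6493, 1.1418]].

Step 4 — quadratic form (x̄ - mu_0)^T · S^{-1} · (x̄ - mu_0):
  S^{-1} · (x̄ - mu_0) = (1.5224, 1.7463),
  (x̄ - mu_0)^T · [...] = (2.25)·(1.5224) + (0.25)·(1.7463) = 3.8619.

Step 5 — scale by n: T² = 4 · 3.8619 = 15.4478.

T² ≈ 15.4478


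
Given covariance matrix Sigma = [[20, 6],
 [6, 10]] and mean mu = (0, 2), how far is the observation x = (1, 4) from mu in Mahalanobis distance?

Step 1 — centre the observation: (x - mu) = (1, 2).

Step 2 — invert Sigma. det(Sigma) = 20·10 - (6)² = 164.
  Sigma^{-1} = (1/det) · [[d, -b], [-b, a]] = [[0.061, -0.0366],
 [-0.0366, 0.122]].

Step 3 — form the quadratic (x - mu)^T · Sigma^{-1} · (x - mu):
  Sigma^{-1} · (x - mu) = (-0.0122, 0.2073).
  (x - mu)^T · [Sigma^{-1} · (x - mu)] = (1)·(-0.0122) + (2)·(0.2073) = 0.4024.

Step 4 — take square root: d = √(0.4024) ≈ 0.6344.

d(x, mu) = √(0.4024) ≈ 0.6344


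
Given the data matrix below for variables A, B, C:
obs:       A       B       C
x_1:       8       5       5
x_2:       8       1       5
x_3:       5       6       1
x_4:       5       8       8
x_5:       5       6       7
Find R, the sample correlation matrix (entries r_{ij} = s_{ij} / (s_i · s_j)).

Step 1 — column means:
  mean(A) = (8 + 8 + 5 + 5 + 5) / 5 = 31/5 = 6.2
  mean(B) = (5 + 1 + 6 + 8 + 6) / 5 = 26/5 = 5.2
  mean(C) = (5 + 5 + 1 + 8 + 7) / 5 = 26/5 = 5.2

Step 2 — sample variances and covariances s[i,j] = (1/(n-1)) · Σ_k (x_{k,i} - mean_i) · (x_{k,j} - mean_j), with n-1 = 4:
  s[A,A] = ((1.8)·(1.8) + (1.8)·(1.8) + (-1.2)·(-1.2) + (-1.2)·(-1.2) + (-1.2)·(-1.2)) / 4 = 10.8/4 = 2.7
  s[A,B] = ((1.8)·(-0.2) + (1.8)·(-4.2) + (-1.2)·(0.8) + (-1.2)·(2.8) + (-1.2)·(0.8)) / 4 = -13.2/4 = -3.3
  s[A,C] = ((1.8)·(-0.2) + (1.8)·(-0.2) + (-1.2)·(-4.2) + (-1.2)·(2.8) + (-1.2)·(1.8)) / 4 = -1.2/4 = -0.3
  s[B,B] = ((-0.2)·(-0.2) + (-4.2)·(-4.2) + (0.8)·(0.8) + (2.8)·(2.8) + (0.8)·(0.8)) / 4 = 26.8/4 = 6.7
  s[B,C] = ((-0.2)·(-0.2) + (-4.2)·(-0.2) + (0.8)·(-4.2) + (2.8)·(2.8) + (0.8)·(1.8)) / 4 = 6.8/4 = 1.7
  s[C,C] = ((-0.2)·(-0.2) + (-0.2)·(-0.2) + (-4.2)·(-4.2) + (2.8)·(2.8) + (1.8)·(1.8)) / 4 = 28.8/4 = 7.2
  Sample standard deviations s_i = √(s[i,i]):
  s(A) = √(2.7) = 1.6432
  s(B) = √(6.7) = 2.5884
  s(C) = √(7.2) = 2.6833

Step 3 — r_{ij} = s_{ij} / (s_i · s_j):
  r[A,A] = 1 (diagonal).
  r[A,B] = -3.3 / (1.6432 · 2.5884) = -3.3 / 4.2532 = -0.7759
  r[A,C] = -0.3 / (1.6432 · 2.6833) = -0.3 / 4.4091 = -0.068
  r[B,B] = 1 (diagonal).
  r[B,C] = 1.7 / (2.5884 · 2.6833) = 1.7 / 6.9455 = 0.2448
  r[C,C] = 1 (diagonal).

R is symmetric with unit diagonal. Assembling:

R = [[1, -0.7759, -0.068],
 [-0.7759, 1, 0.2448],
 [-0.068, 0.2448, 1]]


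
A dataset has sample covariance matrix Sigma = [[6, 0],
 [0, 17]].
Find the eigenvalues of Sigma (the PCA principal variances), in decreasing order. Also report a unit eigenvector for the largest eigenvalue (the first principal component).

Step 1 — characteristic polynomial of 2×2 Sigma:
  det(Sigma - λI) = λ² - trace · λ + det = 0.
  trace = 6 + 17 = 23, det = 6·17 - (0)² = 102.
Step 2 — discriminant:
  Δ = trace² - 4·det = 529 - 408 = 121.
Step 3 — eigenvalues:
  λ = (trace ± √Δ)/2 = (23 ± 11)/2,
  λ_1 = 17,  λ_2 = 6.

Step 4 — unit eigenvector for λ_1: Sigma is diagonal, so its eigenvectors are the coordinate axes. λ_1 = 17 is the diagonal entry on the second coordinate axis, hence
  v_1 = (0, 1) (||v_1|| = 1).

λ_1 = 17,  λ_2 = 6;  v_1 ≈ (0, 1)


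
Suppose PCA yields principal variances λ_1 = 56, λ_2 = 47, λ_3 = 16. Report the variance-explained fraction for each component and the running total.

Step 1 — total variance = trace(Sigma) = Σ λ_i = 56 + 47 + 16 = 119.

Step 2 — fraction explained by component i = λ_i / Σ λ:
  PC1: 56/119 = 0.4706
  PC2: 47/119 = 0.395
  PC3: 16/119 = 0.1345

Step 3 — cumulative fraction after k components = (λ_1 + ... + λ_k) / Σ λ:
  k = 1: 56/119 = 0.4706
  k = 2: (56 + 47)/119 = 103/119 = 0.8655
  k = 3: (56 + 47 + 16)/119 = 119/119 = 1

Summary (fraction, with percent):

explained: PC1 0.4706 (47.06%), PC2 0.395 (39.5%), PC3 0.1345 (13.45%);  cumulative: 0.4706, 0.8655, 1


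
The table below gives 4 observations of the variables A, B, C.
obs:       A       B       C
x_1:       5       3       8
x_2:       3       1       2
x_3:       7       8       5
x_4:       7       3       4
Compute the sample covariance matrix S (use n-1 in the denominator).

Step 1 — column means:
  mean(A) = (5 + 3 + 7 + 7) / 4 = 22/4 = 5.5
  mean(B) = (3 + 1 + 8 + 3) / 4 = 15/4 = 3.75
  mean(C) = (8 + 2 + 5 + 4) / 4 = 19/4 = 4.75

Step 2 — sample covariance S[i,j] = (1/(n-1)) · Σ_k (x_{k,i} - mean_i) · (x_{k,j} - mean_j), with n-1 = 3.
  S[A,A] = ((-0.5)·(-0.5) + (-2.5)·(-2.5) + (1.5)·(1.5) + (1.5)·(1.5)) / 3 = 11/3 = 3.6667
  S[A,B] = ((-0.5)·(-0.75) + (-2.5)·(-2.75) + (1.5)·(4.25) + (1.5)·(-0.75)) / 3 = 12.5/3 = 4.1667
  S[A,C] = ((-0.5)·(3.25) + (-2.5)·(-2.75) + (1.5)·(0.25) + (1.5)·(-0.75)) / 3 = 4.5/3 = 1.5
  S[B,B] = ((-0.75)·(-0.75) + (-2.75)·(-2.75) + (4.25)·(4.25) + (-0.75)·(-0.75)) / 3 = 26.75/3 = 8.9167
  S[B,C] = ((-0.75)·(3.25) + (-2.75)·(-2.75) + (4.25)·(0.25) + (-0.75)·(-0.75)) / 3 = 6.75/3 = 2.25
  S[C,C] = ((3.25)·(3.25) + (-2.75)·(-2.75) + (0.25)·(0.25) + (-0.75)·(-0.75)) / 3 = 18.75/3 = 6.25

S is symmetric (S[j,i] = S[i,j]). Assembling:

S = [[3.6667, 4.1667, 1.5],
 [4.1667, 8.9167, 2.25],
 [1.5, 2.25, 6.25]]


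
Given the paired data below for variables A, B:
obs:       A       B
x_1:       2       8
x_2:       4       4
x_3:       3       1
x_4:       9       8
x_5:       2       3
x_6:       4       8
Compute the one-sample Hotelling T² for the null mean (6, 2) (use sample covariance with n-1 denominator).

Step 1 — sample mean vector:
  mean(A) = (2 + 4 + 3 + 9 + 2 + 4) / 6 = 24/6 = 4
  mean(B) = (8 + 4 + 1 + 8 + 3 + 8) / 6 = 32/6 = 5.3333
  x̄ = (4, 5.3333),  deviation x̄ - mu_0 = (4, 5.3333) - (6, 2) = (-2, 3.3333).

Step 2 — sample covariance matrix, S[i,j] = (1/(n-1)) · Σ_k (x_{k,i} - mean_i) · (x_{k,j} - mean_j), divisor n-1 = 5:
  S[A,A] = ((-2)·(-2) + (0)·(0) + (-1)·(-1) + (5)·(5) + (-2)·(-2) + (0)·(0)) / 5 = 34/5 = 6.8
  S[A,B] = ((-2)·(2.6667) + (0)·(-1.3333) + (-1)·(-4.3333) + (5)·(2.6667) + (-2)·(-2.3333) + (0)·(2.6667)) / 5 = 17/5 = 3.4
  S[B,B] = ((2.6667)·(2.6667) + (-1.3333)·(-1.3333) + (-4.3333)·(-4.3333) + (2.6667)·(2.6667) + (-2.3333)·(-2.3333) + (2.6667)·(2.6667)) / 5 = 47.3333/5 = 9.4667
  S = [[6.8, 3.4],
 [3.4, 9.4667]].

Step 3 — invert S. det(S) = 6.8·9.4667 - (3.4)² = 52.8133.
  S^{-1} = (1/det) · [[d, -b], [-b, a]] = [[0.1792, -0.0644],
 [-0.0644, 0.1288]].

Step 4 — quadratic form (x̄ - mu_0)^T · S^{-1} · (x̄ - mu_0):
  S^{-1} · (x̄ - mu_0) = (-0.5731, 0.5579),
  (x̄ - mu_0)^T · [...] = (-2)·(-0.5731) + (3.3333)·(0.5579) = 3.006.

Step 5 — scale by n: T² = 6 · 3.006 = 18.0358.

T² ≈ 18.0358


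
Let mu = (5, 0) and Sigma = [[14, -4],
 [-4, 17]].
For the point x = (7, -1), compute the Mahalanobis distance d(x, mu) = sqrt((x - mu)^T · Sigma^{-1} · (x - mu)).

Step 1 — centre the observation: (x - mu) = (2, -1).

Step 2 — invert Sigma. det(Sigma) = 14·17 - (-4)² = 222.
  Sigma^{-1} = (1/det) · [[d, -b], [-b, a]] = [[0.0766, 0.018],
 [0.018, 0.0631]].

Step 3 — form the quadratic (x - mu)^T · Sigma^{-1} · (x - mu):
  Sigma^{-1} · (x - mu) = (0.1351, -0.027).
  (x - mu)^T · [Sigma^{-1} · (x - mu)] = (2)·(0.1351) + (-1)·(-0.027) = 0.2973.

Step 4 — take square root: d = √(0.2973) ≈ 0.5452.

d(x, mu) = √(0.2973) ≈ 0.5452


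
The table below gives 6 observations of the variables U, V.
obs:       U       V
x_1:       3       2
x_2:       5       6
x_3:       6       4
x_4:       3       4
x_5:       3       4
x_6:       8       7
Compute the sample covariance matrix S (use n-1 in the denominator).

Step 1 — column means:
  mean(U) = (3 + 5 + 6 + 3 + 3 + 8) / 6 = 28/6 = 4.6667
  mean(V) = (2 + 6 + 4 + 4 + 4 + 7) / 6 = 27/6 = 4.5

Step 2 — sample covariance S[i,j] = (1/(n-1)) · Σ_k (x_{k,i} - mean_i) · (x_{k,j} - mean_j), with n-1 = 5.
  S[U,U] = ((-1.6667)·(-1.6667) + (0.3333)·(0.3333) + (1.3333)·(1.3333) + (-1.6667)·(-1.6667) + (-1.6667)·(-1.6667) + (3.3333)·(3.3333)) / 5 = 21.3333/5 = 4.2667
  S[U,V] = ((-1.6667)·(-2.5) + (0.3333)·(1.5) + (1.3333)·(-0.5) + (-1.6667)·(-0.5) + (-1.6667)·(-0.5) + (3.3333)·(2.5)) / 5 = 14/5 = 2.8
  S[V,V] = ((-2.5)·(-2.5) + (1.5)·(1.5) + (-0.5)·(-0.5) + (-0.5)·(-0.5) + (-0.5)·(-0.5) + (2.5)·(2.5)) / 5 = 15.5/5 = 3.1

S is symmetric (S[j,i] = S[i,j]). Assembling:

S = [[4.2667, 2.8],
 [2.8, 3.1]]


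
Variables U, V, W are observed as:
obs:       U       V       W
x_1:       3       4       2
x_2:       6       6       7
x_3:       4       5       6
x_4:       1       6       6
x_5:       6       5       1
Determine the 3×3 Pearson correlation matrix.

Step 1 — column means:
  mean(U) = (3 + 6 + 4 + 1 + 6) / 5 = 20/5 = 4
  mean(V) = (4 + 6 + 5 + 6 + 5) / 5 = 26/5 = 5.2
  mean(W) = (2 + 7 + 6 + 6 + 1) / 5 = 22/5 = 4.4

Step 2 — sample variances and covariances s[i,j] = (1/(n-1)) · Σ_k (x_{k,i} - mean_i) · (x_{k,j} - mean_j), with n-1 = 4:
  s[U,U] = ((-1)·(-1) + (2)·(2) + (0)·(0) + (-3)·(-3) + (2)·(2)) / 4 = 18/4 = 4.5
  s[U,V] = ((-1)·(-1.2) + (2)·(0.8) + (0)·(-0.2) + (-3)·(0.8) + (2)·(-0.2)) / 4 = 0/4 = 0
  s[U,W] = ((-1)·(-2.4) + (2)·(2.6) + (0)·(1.6) + (-3)·(1.6) + (2)·(-3.4)) / 4 = -4/4 = -1
  s[V,V] = ((-1.2)·(-1.2) + (0.8)·(0.8) + (-0.2)·(-0.2) + (0.8)·(0.8) + (-0.2)·(-0.2)) / 4 = 2.8/4 = 0.7
  s[V,W] = ((-1.2)·(-2.4) + (0.8)·(2.6) + (-0.2)·(1.6) + (0.8)·(1.6) + (-0.2)·(-3.4)) / 4 = 6.6/4 = 1.65
  s[W,W] = ((-2.4)·(-2.4) + (2.6)·(2.6) + (1.6)·(1.6) + (1.6)·(1.6) + (-3.4)·(-3.4)) / 4 = 29.2/4 = 7.3
  Sample standard deviations s_i = √(s[i,i]):
  s(U) = √(4.5) = 2.1213
  s(V) = √(0.7) = 0.8367
  s(W) = √(7.3) = 2.7019

Step 3 — r_{ij} = s_{ij} / (s_i · s_j):
  r[U,U] = 1 (diagonal).
  r[U,V] = 0 / (2.1213 · 0.8367) = 0 / 1.7748 = 0
  r[U,W] = -1 / (2.1213 · 2.7019) = -1 / 5.7315 = -0.1745
  r[V,V] = 1 (diagonal).
  r[V,W] = 1.65 / (0.8367 · 2.7019) = 1.65 / 2.2605 = 0.7299
  r[W,W] = 1 (diagonal).

R is symmetric with unit diagonal. Assembling:

R = [[1, 0, -0.1745],
 [0, 1, 0.7299],
 [-0.1745, 0.7299, 1]]


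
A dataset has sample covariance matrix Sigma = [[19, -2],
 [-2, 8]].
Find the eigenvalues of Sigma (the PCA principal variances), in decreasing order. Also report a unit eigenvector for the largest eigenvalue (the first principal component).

Step 1 — characteristic polynomial of 2×2 Sigma:
  det(Sigma - λI) = λ² - trace · λ + det = 0.
  trace = 19 + 8 = 27, det = 19·8 - (-2)² = 148.
Step 2 — discriminant:
  Δ = trace² - 4·det = 729 - 592 = 137.
Step 3 — eigenvalues:
  λ = (trace ± √Δ)/2 = (27 ± 11.7047)/2,
  λ_1 = 19.3523,  λ_2 = 7.6477.

Step 4 — unit eigenvector for λ_1: solve (Sigma - λ_1 I)v = 0. First row:
  (19 - 19.3523)·v_x + (-2)·v_y = 0, i.e. (-0.3523)·v_x + (-2)·v_y = 0,
  so v ∝ (b, λ_1 - a) = (-2, 0.3523); multiply by -1 so the first entry is positive: u = (2, -0.3523).
  ||u|| = √((2)² + (-0.3523)²) = √(4.1242) ≈ 2.0308,
  v_1 = u/||u|| ≈ (0.9848, -0.1735) (||v_1|| = 1).

λ_1 = 19.3523,  λ_2 = 7.6477;  v_1 ≈ (0.9848, -0.1735)


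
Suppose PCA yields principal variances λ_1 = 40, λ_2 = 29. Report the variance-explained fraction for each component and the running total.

Step 1 — total variance = trace(Sigma) = Σ λ_i = 40 + 29 = 69.

Step 2 — fraction explained by component i = λ_i / Σ λ:
  PC1: 40/69 = 0.5797
  PC2: 29/69 = 0.4203

Step 3 — cumulative fraction after k components = (λ_1 + ... + λ_k) / Σ λ:
  k = 1: 40/69 = 0.5797
  k = 2: (40 + 29)/69 = 69/69 = 1

Summary (fraction, with percent):

explained: PC1 0.5797 (57.97%), PC2 0.4203 (42.03%);  cumulative: 0.5797, 1


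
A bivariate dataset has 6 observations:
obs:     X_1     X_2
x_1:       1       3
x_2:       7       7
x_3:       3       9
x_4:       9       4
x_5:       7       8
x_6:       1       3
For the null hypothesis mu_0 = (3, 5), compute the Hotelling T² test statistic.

Step 1 — sample mean vector:
  mean(X_1) = (1 + 7 + 3 + 9 + 7 + 1) / 6 = 28/6 = 4.6667
  mean(X_2) = (3 + 7 + 9 + 4 + 8 + 3) / 6 = 34/6 = 5.6667
  x̄ = (4.6667, 5.6667),  deviation x̄ - mu_0 = (4.6667, 5.6667) - (3, 5) = (1.6667, 0.6667).

Step 2 — sample covariance matrix, S[i,j] = (1/(n-1)) · Σ_k (x_{k,i} - mean_i) · (x_{k,j} - mean_j), divisor n-1 = 5:
  S[X_1,X_1] = ((-3.6667)·(-3.6667) + (2.3333)·(2.3333) + (-1.6667)·(-1.6667) + (4.3333)·(4.3333) + (2.3333)·(2.3333) + (-3.6667)·(-3.6667)) / 5 = 59.3333/5 = 11.8667
  S[X_1,X_2] = ((-3.6667)·(-2.6667) + (2.3333)·(1.3333) + (-1.6667)·(3.3333) + (4.3333)·(-1.6667) + (2.3333)·(2.3333) + (-3.6667)·(-2.6667)) / 5 = 15.3333/5 = 3.0667
  S[X_2,X_2] = ((-2.6667)·(-2.6667) + (1.3333)·(1.3333) + (3.3333)·(3.3333) + (-1.6667)·(-1.6667) + (2.3333)·(2.3333) + (-2.6667)·(-2.6667)) / 5 = 35.3333/5 = 7.0667
  S = [[11.8667, 3.0667],
 [3.0667, 7.0667]].

Step 3 — invert S. det(S) = 11.8667·7.0667 - (3.0667)² = 74.4533.
  S^{-1} = (1/det) · [[d, -b], [-b, a]] = [[0.0949, -0.0412],
 [-0.0412, 0.1594]].

Step 4 — quadratic form (x̄ - mu_0)^T · S^{-1} · (x̄ - mu_0):
  S^{-1} · (x̄ - mu_0) = (0.1307, 0.0376),
  (x̄ - mu_0)^T · [...] = (1.6667)·(0.1307) + (0.6667)·(0.0376) = 0.243.

Step 5 — scale by n: T² = 6 · 0.243 = 1.4577.

T² ≈ 1.4577


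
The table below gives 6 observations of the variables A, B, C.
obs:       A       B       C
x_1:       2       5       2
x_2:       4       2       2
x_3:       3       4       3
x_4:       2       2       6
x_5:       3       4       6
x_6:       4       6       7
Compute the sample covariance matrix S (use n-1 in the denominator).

Step 1 — column means:
  mean(A) = (2 + 4 + 3 + 2 + 3 + 4) / 6 = 18/6 = 3
  mean(B) = (5 + 2 + 4 + 2 + 4 + 6) / 6 = 23/6 = 3.8333
  mean(C) = (2 + 2 + 3 + 6 + 6 + 7) / 6 = 26/6 = 4.3333

Step 2 — sample covariance S[i,j] = (1/(n-1)) · Σ_k (x_{k,i} - mean_i) · (x_{k,j} - mean_j), with n-1 = 5.
  S[A,A] = ((-1)·(-1) + (1)·(1) + (0)·(0) + (-1)·(-1) + (0)·(0) + (1)·(1)) / 5 = 4/5 = 0.8
  S[A,B] = ((-1)·(1.1667) + (1)·(-1.8333) + (0)·(0.1667) + (-1)·(-1.8333) + (0)·(0.1667) + (1)·(2.1667)) / 5 = 1/5 = 0.2
  S[A,C] = ((-1)·(-2.3333) + (1)·(-2.3333) + (0)·(-1.3333) + (-1)·(1.6667) + (0)·(1.6667) + (1)·(2.6667)) / 5 = 1/5 = 0.2
  S[B,B] = ((1.1667)·(1.1667) + (-1.8333)·(-1.8333) + (0.1667)·(0.1667) + (-1.8333)·(-1.8333) + (0.1667)·(0.1667) + (2.1667)·(2.1667)) / 5 = 12.8333/5 = 2.5667
  S[B,C] = ((1.1667)·(-2.3333) + (-1.8333)·(-2.3333) + (0.1667)·(-1.3333) + (-1.8333)·(1.6667) + (0.1667)·(1.6667) + (2.1667)·(2.6667)) / 5 = 4.3333/5 = 0.8667
  S[C,C] = ((-2.3333)·(-2.3333) + (-2.3333)·(-2.3333) + (-1.3333)·(-1.3333) + (1.6667)·(1.6667) + (1.6667)·(1.6667) + (2.6667)·(2.6667)) / 5 = 25.3333/5 = 5.0667

S is symmetric (S[j,i] = S[i,j]). Assembling:

S = [[0.8, 0.2, 0.2],
 [0.2, 2.5667, 0.8667],
 [0.2, 0.8667, 5.0667]]


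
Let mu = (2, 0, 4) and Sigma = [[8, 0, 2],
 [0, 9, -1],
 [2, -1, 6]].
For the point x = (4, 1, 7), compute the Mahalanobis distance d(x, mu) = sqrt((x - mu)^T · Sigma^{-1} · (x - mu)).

Step 1 — centre the observation: (x - mu) = (2, 1, 3).

Step 2 — invert Sigma (cofactor / det for 3×3, or solve directly):
  Sigma^{-1} = [[0.1366, -0.0052, -0.0464],
 [-0.0052, 0.1134, 0.0206],
 [-0.0464, 0.0206, 0.1856]].

Step 3 — form the quadratic (x - mu)^T · Sigma^{-1} · (x - mu):
  Sigma^{-1} · (x - mu) = (0.1289, 0.1649, 0.4845).
  (x - mu)^T · [Sigma^{-1} · (x - mu)] = (2)·(0.1289) + (1)·(0.1649) + (3)·(0.4845) = 1.8763.

Step 4 — take square root: d = √(1.8763) ≈ 1.3698.

d(x, mu) = √(1.8763) ≈ 1.3698


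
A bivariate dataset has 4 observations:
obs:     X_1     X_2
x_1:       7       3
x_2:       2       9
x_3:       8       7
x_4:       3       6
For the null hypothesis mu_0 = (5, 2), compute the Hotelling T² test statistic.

Step 1 — sample mean vector:
  mean(X_1) = (7 + 2 + 8 + 3) / 4 = 20/4 = 5
  mean(X_2) = (3 + 9 + 7 + 6) / 4 = 25/4 = 6.25
  x̄ = (5, 6.25),  deviation x̄ - mu_0 = (5, 6.25) - (5, 2) = (0, 4.25).

Step 2 — sample covariance matrix, S[i,j] = (1/(n-1)) · Σ_k (x_{k,i} - mean_i) · (x_{k,j} - mean_j), divisor n-1 = 3:
  S[X_1,X_1] = ((2)·(2) + (-3)·(-3) + (3)·(3) + (-2)·(-2)) / 3 = 26/3 = 8.6667
  S[X_1,X_2] = ((2)·(-3.25) + (-3)·(2.75) + (3)·(0.75) + (-2)·(-0.25)) / 3 = -12/3 = -4
  S[X_2,X_2] = ((-3.25)·(-3.25) + (2.75)·(2.75) + (0.75)·(0.75) + (-0.25)·(-0.25)) / 3 = 18.75/3 = 6.25
  S = [[8.6667, -4],
 [-4, 6.25]].

Step 3 — invert S. det(S) = 8.6667·6.25 - (-4)² = 38.1667.
  S^{-1} = (1/det) · [[d, -b], [-b, a]] = [[0.1638, 0.1048],
 [0.1048, 0.2271]].

Step 4 — quadratic form (x̄ - mu_0)^T · S^{-1} · (x̄ - mu_0):
  S^{-1} · (x̄ - mu_0) = (0.4454, 0.9651),
  (x̄ - mu_0)^T · [...] = (0)·(0.4454) + (4.25)·(0.9651) = 4.1015.

Step 5 — scale by n: T² = 4 · 4.1015 = 16.4061.

T² ≈ 16.4061


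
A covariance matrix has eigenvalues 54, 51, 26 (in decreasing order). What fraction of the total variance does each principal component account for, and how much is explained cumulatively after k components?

Step 1 — total variance = trace(Sigma) = Σ λ_i = 54 + 51 + 26 = 131.

Step 2 — fraction explained by component i = λ_i / Σ λ:
  PC1: 54/131 = 0.4122
  PC2: 51/131 = 0.3893
  PC3: 26/131 = 0.1985

Step 3 — cumulative fraction after k components = (λ_1 + ... + λ_k) / Σ λ:
  k = 1: 54/131 = 0.4122
  k = 2: (54 + 51)/131 = 105/131 = 0.8015
  k = 3: (54 + 51 + 26)/131 = 131/131 = 1

Summary (fraction, with percent):

explained: PC1 0.4122 (41.22%), PC2 0.3893 (38.93%), PC3 0.1985 (19.85%);  cumulative: 0.4122, 0.8015, 1
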